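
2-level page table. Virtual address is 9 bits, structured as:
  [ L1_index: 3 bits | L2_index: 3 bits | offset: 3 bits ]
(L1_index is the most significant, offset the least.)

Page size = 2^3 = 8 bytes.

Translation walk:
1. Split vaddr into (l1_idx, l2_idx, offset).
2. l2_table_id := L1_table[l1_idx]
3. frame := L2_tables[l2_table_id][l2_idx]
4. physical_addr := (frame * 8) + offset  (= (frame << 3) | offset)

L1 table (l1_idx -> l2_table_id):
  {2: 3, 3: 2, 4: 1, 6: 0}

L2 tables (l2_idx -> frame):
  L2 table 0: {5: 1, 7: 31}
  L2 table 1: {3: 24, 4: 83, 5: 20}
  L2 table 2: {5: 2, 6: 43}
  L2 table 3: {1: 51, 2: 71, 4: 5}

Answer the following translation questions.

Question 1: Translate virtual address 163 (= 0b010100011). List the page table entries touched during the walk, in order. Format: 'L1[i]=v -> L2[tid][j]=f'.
Answer: L1[2]=3 -> L2[3][4]=5

Derivation:
vaddr = 163 = 0b010100011
Split: l1_idx=2, l2_idx=4, offset=3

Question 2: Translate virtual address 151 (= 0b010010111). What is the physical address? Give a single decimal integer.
Answer: 575

Derivation:
vaddr = 151 = 0b010010111
Split: l1_idx=2, l2_idx=2, offset=7
L1[2] = 3
L2[3][2] = 71
paddr = 71 * 8 + 7 = 575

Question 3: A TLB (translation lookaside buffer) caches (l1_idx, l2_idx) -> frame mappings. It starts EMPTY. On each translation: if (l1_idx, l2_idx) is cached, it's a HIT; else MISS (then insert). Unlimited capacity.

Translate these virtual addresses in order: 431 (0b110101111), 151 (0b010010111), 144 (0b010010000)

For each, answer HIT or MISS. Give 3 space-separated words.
Answer: MISS MISS HIT

Derivation:
vaddr=431: (6,5) not in TLB -> MISS, insert
vaddr=151: (2,2) not in TLB -> MISS, insert
vaddr=144: (2,2) in TLB -> HIT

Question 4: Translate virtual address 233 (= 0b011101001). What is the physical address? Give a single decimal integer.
Answer: 17

Derivation:
vaddr = 233 = 0b011101001
Split: l1_idx=3, l2_idx=5, offset=1
L1[3] = 2
L2[2][5] = 2
paddr = 2 * 8 + 1 = 17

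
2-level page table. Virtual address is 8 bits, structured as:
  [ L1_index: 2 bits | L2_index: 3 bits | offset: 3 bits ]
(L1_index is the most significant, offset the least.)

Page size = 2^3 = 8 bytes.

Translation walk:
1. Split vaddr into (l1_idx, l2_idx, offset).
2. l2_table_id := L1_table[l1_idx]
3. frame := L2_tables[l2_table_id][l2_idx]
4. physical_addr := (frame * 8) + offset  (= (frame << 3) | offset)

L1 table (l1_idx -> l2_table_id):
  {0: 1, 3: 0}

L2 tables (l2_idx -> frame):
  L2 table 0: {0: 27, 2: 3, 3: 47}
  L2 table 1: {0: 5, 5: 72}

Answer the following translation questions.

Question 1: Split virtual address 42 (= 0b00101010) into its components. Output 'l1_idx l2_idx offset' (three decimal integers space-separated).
Answer: 0 5 2

Derivation:
vaddr = 42 = 0b00101010
  top 2 bits -> l1_idx = 0
  next 3 bits -> l2_idx = 5
  bottom 3 bits -> offset = 2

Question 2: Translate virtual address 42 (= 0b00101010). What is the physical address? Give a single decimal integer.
vaddr = 42 = 0b00101010
Split: l1_idx=0, l2_idx=5, offset=2
L1[0] = 1
L2[1][5] = 72
paddr = 72 * 8 + 2 = 578

Answer: 578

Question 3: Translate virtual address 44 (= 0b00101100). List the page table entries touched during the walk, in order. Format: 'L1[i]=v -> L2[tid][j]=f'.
Answer: L1[0]=1 -> L2[1][5]=72

Derivation:
vaddr = 44 = 0b00101100
Split: l1_idx=0, l2_idx=5, offset=4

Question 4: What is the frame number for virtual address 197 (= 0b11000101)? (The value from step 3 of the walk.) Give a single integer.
vaddr = 197: l1_idx=3, l2_idx=0
L1[3] = 0; L2[0][0] = 27

Answer: 27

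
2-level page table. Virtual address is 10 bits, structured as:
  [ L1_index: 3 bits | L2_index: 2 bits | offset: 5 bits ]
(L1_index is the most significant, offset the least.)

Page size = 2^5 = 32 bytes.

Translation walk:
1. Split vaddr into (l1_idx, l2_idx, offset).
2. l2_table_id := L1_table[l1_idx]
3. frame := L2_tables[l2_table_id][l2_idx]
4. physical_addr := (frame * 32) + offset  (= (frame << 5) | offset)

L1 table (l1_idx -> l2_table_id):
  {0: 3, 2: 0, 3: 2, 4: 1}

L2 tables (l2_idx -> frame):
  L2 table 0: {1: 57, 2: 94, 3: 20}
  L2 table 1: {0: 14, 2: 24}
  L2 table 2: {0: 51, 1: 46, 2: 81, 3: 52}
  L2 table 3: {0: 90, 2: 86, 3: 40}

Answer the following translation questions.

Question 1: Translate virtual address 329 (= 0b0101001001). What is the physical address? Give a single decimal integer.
Answer: 3017

Derivation:
vaddr = 329 = 0b0101001001
Split: l1_idx=2, l2_idx=2, offset=9
L1[2] = 0
L2[0][2] = 94
paddr = 94 * 32 + 9 = 3017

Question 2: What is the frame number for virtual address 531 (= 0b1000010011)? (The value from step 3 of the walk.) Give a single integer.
vaddr = 531: l1_idx=4, l2_idx=0
L1[4] = 1; L2[1][0] = 14

Answer: 14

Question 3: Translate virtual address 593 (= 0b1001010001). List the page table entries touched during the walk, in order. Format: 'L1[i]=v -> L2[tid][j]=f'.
Answer: L1[4]=1 -> L2[1][2]=24

Derivation:
vaddr = 593 = 0b1001010001
Split: l1_idx=4, l2_idx=2, offset=17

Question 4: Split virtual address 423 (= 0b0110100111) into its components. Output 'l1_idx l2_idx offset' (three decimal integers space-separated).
Answer: 3 1 7

Derivation:
vaddr = 423 = 0b0110100111
  top 3 bits -> l1_idx = 3
  next 2 bits -> l2_idx = 1
  bottom 5 bits -> offset = 7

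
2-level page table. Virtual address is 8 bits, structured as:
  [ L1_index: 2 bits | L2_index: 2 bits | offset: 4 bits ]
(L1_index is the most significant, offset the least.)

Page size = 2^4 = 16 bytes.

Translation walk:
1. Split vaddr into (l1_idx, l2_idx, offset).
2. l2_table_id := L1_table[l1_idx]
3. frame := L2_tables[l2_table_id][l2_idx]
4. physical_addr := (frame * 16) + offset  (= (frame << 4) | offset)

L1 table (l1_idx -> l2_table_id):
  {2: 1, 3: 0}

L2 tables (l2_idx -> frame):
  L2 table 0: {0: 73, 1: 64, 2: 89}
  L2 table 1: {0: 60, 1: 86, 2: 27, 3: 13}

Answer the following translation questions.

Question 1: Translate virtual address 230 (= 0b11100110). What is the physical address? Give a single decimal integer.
vaddr = 230 = 0b11100110
Split: l1_idx=3, l2_idx=2, offset=6
L1[3] = 0
L2[0][2] = 89
paddr = 89 * 16 + 6 = 1430

Answer: 1430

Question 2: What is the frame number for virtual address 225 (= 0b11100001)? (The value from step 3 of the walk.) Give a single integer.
Answer: 89

Derivation:
vaddr = 225: l1_idx=3, l2_idx=2
L1[3] = 0; L2[0][2] = 89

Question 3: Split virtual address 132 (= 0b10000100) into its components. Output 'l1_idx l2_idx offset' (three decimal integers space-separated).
Answer: 2 0 4

Derivation:
vaddr = 132 = 0b10000100
  top 2 bits -> l1_idx = 2
  next 2 bits -> l2_idx = 0
  bottom 4 bits -> offset = 4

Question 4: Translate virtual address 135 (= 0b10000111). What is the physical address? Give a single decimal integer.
vaddr = 135 = 0b10000111
Split: l1_idx=2, l2_idx=0, offset=7
L1[2] = 1
L2[1][0] = 60
paddr = 60 * 16 + 7 = 967

Answer: 967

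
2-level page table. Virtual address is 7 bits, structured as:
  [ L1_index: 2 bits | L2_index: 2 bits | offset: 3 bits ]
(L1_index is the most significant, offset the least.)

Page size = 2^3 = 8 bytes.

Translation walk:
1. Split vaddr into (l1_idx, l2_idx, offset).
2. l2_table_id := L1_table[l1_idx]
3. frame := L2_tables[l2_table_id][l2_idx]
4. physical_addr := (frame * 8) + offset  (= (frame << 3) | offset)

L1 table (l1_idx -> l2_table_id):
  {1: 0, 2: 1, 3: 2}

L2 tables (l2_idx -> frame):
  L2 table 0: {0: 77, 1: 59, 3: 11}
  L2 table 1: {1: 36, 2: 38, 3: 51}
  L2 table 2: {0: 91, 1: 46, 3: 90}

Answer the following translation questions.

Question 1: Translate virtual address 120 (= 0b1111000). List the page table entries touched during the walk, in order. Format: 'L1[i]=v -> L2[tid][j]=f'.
vaddr = 120 = 0b1111000
Split: l1_idx=3, l2_idx=3, offset=0

Answer: L1[3]=2 -> L2[2][3]=90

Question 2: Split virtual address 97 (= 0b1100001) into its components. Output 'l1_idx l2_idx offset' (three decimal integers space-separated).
vaddr = 97 = 0b1100001
  top 2 bits -> l1_idx = 3
  next 2 bits -> l2_idx = 0
  bottom 3 bits -> offset = 1

Answer: 3 0 1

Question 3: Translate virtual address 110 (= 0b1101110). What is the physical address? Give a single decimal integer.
Answer: 374

Derivation:
vaddr = 110 = 0b1101110
Split: l1_idx=3, l2_idx=1, offset=6
L1[3] = 2
L2[2][1] = 46
paddr = 46 * 8 + 6 = 374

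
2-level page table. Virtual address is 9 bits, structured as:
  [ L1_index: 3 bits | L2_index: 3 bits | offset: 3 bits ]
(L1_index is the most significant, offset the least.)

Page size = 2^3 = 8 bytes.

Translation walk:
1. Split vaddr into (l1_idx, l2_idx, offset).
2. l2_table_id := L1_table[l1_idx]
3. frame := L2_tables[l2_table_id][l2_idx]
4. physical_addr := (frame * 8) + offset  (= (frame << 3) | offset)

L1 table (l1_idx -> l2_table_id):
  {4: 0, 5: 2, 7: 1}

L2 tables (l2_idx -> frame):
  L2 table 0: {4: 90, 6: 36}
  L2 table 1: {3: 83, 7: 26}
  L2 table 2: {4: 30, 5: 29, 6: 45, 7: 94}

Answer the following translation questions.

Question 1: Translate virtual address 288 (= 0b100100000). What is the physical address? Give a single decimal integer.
Answer: 720

Derivation:
vaddr = 288 = 0b100100000
Split: l1_idx=4, l2_idx=4, offset=0
L1[4] = 0
L2[0][4] = 90
paddr = 90 * 8 + 0 = 720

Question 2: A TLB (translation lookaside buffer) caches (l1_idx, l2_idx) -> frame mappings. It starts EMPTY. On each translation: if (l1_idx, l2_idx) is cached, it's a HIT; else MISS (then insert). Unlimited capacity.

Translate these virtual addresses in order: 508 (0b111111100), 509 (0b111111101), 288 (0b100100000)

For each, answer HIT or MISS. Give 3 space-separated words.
vaddr=508: (7,7) not in TLB -> MISS, insert
vaddr=509: (7,7) in TLB -> HIT
vaddr=288: (4,4) not in TLB -> MISS, insert

Answer: MISS HIT MISS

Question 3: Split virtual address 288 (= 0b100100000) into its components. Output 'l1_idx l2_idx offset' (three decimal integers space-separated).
vaddr = 288 = 0b100100000
  top 3 bits -> l1_idx = 4
  next 3 bits -> l2_idx = 4
  bottom 3 bits -> offset = 0

Answer: 4 4 0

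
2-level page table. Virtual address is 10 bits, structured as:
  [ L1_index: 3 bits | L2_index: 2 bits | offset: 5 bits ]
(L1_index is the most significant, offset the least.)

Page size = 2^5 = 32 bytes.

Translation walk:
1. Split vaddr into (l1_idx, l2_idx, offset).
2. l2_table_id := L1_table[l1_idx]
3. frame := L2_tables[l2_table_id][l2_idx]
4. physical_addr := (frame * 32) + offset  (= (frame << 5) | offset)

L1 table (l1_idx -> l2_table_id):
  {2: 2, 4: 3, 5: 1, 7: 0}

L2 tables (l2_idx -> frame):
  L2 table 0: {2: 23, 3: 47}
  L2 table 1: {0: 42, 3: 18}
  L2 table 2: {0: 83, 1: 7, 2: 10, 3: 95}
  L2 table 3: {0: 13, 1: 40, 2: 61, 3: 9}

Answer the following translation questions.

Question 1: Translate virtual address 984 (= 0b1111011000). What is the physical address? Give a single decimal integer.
vaddr = 984 = 0b1111011000
Split: l1_idx=7, l2_idx=2, offset=24
L1[7] = 0
L2[0][2] = 23
paddr = 23 * 32 + 24 = 760

Answer: 760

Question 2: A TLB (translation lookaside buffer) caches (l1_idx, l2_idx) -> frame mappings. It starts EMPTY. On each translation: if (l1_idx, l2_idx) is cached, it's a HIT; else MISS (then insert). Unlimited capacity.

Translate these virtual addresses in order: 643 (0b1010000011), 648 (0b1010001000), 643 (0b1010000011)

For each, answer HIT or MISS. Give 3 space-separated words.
Answer: MISS HIT HIT

Derivation:
vaddr=643: (5,0) not in TLB -> MISS, insert
vaddr=648: (5,0) in TLB -> HIT
vaddr=643: (5,0) in TLB -> HIT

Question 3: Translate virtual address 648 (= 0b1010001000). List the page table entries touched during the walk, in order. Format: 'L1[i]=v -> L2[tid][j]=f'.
vaddr = 648 = 0b1010001000
Split: l1_idx=5, l2_idx=0, offset=8

Answer: L1[5]=1 -> L2[1][0]=42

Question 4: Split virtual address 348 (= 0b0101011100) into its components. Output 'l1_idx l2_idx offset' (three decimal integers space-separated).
Answer: 2 2 28

Derivation:
vaddr = 348 = 0b0101011100
  top 3 bits -> l1_idx = 2
  next 2 bits -> l2_idx = 2
  bottom 5 bits -> offset = 28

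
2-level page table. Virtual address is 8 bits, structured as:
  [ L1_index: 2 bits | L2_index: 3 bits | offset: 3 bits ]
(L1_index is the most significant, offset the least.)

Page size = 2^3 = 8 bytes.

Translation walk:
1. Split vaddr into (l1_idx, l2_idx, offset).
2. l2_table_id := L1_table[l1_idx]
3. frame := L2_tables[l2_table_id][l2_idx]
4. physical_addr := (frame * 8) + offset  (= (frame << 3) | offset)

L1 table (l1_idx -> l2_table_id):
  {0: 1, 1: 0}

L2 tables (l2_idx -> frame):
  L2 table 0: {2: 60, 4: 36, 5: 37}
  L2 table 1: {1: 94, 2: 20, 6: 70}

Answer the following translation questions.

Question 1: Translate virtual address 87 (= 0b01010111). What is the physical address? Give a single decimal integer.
vaddr = 87 = 0b01010111
Split: l1_idx=1, l2_idx=2, offset=7
L1[1] = 0
L2[0][2] = 60
paddr = 60 * 8 + 7 = 487

Answer: 487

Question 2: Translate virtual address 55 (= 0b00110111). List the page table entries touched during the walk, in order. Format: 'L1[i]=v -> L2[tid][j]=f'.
vaddr = 55 = 0b00110111
Split: l1_idx=0, l2_idx=6, offset=7

Answer: L1[0]=1 -> L2[1][6]=70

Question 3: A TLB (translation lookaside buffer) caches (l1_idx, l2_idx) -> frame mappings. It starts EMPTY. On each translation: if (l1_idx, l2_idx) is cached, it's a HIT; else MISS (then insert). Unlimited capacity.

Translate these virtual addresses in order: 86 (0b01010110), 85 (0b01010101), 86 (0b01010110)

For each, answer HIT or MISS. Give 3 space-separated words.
vaddr=86: (1,2) not in TLB -> MISS, insert
vaddr=85: (1,2) in TLB -> HIT
vaddr=86: (1,2) in TLB -> HIT

Answer: MISS HIT HIT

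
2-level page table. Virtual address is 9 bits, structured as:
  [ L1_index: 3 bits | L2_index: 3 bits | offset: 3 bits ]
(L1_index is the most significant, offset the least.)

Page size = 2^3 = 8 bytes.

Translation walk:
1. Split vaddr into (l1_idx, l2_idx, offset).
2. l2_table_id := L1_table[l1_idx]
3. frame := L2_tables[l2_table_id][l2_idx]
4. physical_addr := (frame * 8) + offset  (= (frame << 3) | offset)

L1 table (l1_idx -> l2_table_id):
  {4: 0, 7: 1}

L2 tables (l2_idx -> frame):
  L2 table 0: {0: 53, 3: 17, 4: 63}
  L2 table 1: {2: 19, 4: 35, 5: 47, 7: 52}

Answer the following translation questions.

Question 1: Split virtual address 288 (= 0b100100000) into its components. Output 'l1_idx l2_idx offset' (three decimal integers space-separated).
vaddr = 288 = 0b100100000
  top 3 bits -> l1_idx = 4
  next 3 bits -> l2_idx = 4
  bottom 3 bits -> offset = 0

Answer: 4 4 0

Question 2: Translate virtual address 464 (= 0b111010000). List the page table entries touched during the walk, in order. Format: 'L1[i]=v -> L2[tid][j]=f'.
Answer: L1[7]=1 -> L2[1][2]=19

Derivation:
vaddr = 464 = 0b111010000
Split: l1_idx=7, l2_idx=2, offset=0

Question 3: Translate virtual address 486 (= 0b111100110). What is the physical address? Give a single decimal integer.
Answer: 286

Derivation:
vaddr = 486 = 0b111100110
Split: l1_idx=7, l2_idx=4, offset=6
L1[7] = 1
L2[1][4] = 35
paddr = 35 * 8 + 6 = 286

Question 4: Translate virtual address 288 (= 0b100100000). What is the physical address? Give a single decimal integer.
vaddr = 288 = 0b100100000
Split: l1_idx=4, l2_idx=4, offset=0
L1[4] = 0
L2[0][4] = 63
paddr = 63 * 8 + 0 = 504

Answer: 504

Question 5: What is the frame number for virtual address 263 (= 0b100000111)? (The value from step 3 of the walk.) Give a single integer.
Answer: 53

Derivation:
vaddr = 263: l1_idx=4, l2_idx=0
L1[4] = 0; L2[0][0] = 53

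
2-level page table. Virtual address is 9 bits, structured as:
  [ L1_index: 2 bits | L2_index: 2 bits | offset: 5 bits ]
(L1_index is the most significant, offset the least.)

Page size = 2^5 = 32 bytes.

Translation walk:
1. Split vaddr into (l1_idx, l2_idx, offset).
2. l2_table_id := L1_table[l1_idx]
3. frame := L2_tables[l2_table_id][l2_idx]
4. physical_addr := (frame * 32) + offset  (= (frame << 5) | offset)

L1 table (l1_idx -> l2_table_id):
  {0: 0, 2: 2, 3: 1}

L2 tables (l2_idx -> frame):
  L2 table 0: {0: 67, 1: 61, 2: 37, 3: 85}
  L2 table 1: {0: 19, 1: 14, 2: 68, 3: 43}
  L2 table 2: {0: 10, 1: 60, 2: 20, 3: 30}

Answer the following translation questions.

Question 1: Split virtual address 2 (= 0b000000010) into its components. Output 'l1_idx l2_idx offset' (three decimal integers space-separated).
Answer: 0 0 2

Derivation:
vaddr = 2 = 0b000000010
  top 2 bits -> l1_idx = 0
  next 2 bits -> l2_idx = 0
  bottom 5 bits -> offset = 2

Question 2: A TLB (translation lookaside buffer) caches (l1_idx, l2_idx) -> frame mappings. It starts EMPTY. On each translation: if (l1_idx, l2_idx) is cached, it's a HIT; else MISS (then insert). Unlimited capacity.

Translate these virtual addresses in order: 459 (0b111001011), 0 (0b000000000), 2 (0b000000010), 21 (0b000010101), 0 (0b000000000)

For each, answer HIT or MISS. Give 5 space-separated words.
vaddr=459: (3,2) not in TLB -> MISS, insert
vaddr=0: (0,0) not in TLB -> MISS, insert
vaddr=2: (0,0) in TLB -> HIT
vaddr=21: (0,0) in TLB -> HIT
vaddr=0: (0,0) in TLB -> HIT

Answer: MISS MISS HIT HIT HIT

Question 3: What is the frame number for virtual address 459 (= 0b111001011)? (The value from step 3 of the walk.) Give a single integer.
Answer: 68

Derivation:
vaddr = 459: l1_idx=3, l2_idx=2
L1[3] = 1; L2[1][2] = 68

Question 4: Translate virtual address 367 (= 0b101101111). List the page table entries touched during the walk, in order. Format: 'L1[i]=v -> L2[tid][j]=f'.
Answer: L1[2]=2 -> L2[2][3]=30

Derivation:
vaddr = 367 = 0b101101111
Split: l1_idx=2, l2_idx=3, offset=15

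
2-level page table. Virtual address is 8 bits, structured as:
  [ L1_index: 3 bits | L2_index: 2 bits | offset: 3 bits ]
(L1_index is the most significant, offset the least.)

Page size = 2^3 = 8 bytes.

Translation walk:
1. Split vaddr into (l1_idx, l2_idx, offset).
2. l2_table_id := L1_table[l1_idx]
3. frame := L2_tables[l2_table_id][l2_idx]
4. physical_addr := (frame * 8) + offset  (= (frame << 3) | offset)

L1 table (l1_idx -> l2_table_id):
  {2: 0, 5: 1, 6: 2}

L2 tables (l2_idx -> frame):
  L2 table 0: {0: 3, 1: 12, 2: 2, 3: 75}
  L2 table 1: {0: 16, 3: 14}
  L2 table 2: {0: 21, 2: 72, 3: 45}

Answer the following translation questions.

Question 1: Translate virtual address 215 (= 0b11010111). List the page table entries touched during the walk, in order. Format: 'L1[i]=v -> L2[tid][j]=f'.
vaddr = 215 = 0b11010111
Split: l1_idx=6, l2_idx=2, offset=7

Answer: L1[6]=2 -> L2[2][2]=72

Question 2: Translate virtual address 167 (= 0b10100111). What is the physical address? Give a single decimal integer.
Answer: 135

Derivation:
vaddr = 167 = 0b10100111
Split: l1_idx=5, l2_idx=0, offset=7
L1[5] = 1
L2[1][0] = 16
paddr = 16 * 8 + 7 = 135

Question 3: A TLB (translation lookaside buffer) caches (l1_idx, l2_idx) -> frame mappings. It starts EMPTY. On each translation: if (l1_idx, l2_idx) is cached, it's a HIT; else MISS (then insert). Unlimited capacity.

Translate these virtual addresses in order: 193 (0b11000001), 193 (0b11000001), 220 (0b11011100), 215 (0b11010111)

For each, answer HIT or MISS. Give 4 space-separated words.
Answer: MISS HIT MISS MISS

Derivation:
vaddr=193: (6,0) not in TLB -> MISS, insert
vaddr=193: (6,0) in TLB -> HIT
vaddr=220: (6,3) not in TLB -> MISS, insert
vaddr=215: (6,2) not in TLB -> MISS, insert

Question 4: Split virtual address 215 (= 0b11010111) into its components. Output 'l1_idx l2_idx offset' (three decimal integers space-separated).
vaddr = 215 = 0b11010111
  top 3 bits -> l1_idx = 6
  next 2 bits -> l2_idx = 2
  bottom 3 bits -> offset = 7

Answer: 6 2 7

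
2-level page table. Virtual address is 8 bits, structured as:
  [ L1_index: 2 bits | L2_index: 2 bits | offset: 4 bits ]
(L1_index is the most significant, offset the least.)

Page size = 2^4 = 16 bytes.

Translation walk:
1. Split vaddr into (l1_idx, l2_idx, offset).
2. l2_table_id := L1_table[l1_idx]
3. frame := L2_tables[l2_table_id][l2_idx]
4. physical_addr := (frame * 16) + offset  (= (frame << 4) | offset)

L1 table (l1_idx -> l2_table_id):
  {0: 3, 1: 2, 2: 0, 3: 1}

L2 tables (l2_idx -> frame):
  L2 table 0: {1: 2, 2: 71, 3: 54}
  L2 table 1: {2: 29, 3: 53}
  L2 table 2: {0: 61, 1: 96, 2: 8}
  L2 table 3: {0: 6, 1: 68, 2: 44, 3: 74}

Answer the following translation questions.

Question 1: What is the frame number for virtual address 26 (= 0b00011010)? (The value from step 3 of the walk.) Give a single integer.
vaddr = 26: l1_idx=0, l2_idx=1
L1[0] = 3; L2[3][1] = 68

Answer: 68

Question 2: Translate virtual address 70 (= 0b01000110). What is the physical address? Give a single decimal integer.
Answer: 982

Derivation:
vaddr = 70 = 0b01000110
Split: l1_idx=1, l2_idx=0, offset=6
L1[1] = 2
L2[2][0] = 61
paddr = 61 * 16 + 6 = 982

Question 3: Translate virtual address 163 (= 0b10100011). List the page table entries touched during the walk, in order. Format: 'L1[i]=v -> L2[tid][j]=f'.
vaddr = 163 = 0b10100011
Split: l1_idx=2, l2_idx=2, offset=3

Answer: L1[2]=0 -> L2[0][2]=71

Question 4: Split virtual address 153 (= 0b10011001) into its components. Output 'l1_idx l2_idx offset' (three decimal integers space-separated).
vaddr = 153 = 0b10011001
  top 2 bits -> l1_idx = 2
  next 2 bits -> l2_idx = 1
  bottom 4 bits -> offset = 9

Answer: 2 1 9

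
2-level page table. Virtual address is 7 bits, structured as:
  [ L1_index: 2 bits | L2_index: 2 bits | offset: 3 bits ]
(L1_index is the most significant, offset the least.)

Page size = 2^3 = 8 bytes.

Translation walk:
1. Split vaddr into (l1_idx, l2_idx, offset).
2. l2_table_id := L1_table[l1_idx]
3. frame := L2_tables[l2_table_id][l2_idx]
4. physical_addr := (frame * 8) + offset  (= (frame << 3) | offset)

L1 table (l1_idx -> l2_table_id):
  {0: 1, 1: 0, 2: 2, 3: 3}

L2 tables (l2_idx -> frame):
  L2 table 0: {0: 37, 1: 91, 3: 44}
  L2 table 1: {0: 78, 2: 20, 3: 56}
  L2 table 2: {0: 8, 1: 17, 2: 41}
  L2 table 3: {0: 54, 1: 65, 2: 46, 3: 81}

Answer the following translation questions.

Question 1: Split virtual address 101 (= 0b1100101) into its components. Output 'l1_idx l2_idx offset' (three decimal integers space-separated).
Answer: 3 0 5

Derivation:
vaddr = 101 = 0b1100101
  top 2 bits -> l1_idx = 3
  next 2 bits -> l2_idx = 0
  bottom 3 bits -> offset = 5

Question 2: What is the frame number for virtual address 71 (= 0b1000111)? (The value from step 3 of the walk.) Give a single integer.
Answer: 8

Derivation:
vaddr = 71: l1_idx=2, l2_idx=0
L1[2] = 2; L2[2][0] = 8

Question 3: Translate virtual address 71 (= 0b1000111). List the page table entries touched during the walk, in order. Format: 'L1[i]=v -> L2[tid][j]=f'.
Answer: L1[2]=2 -> L2[2][0]=8

Derivation:
vaddr = 71 = 0b1000111
Split: l1_idx=2, l2_idx=0, offset=7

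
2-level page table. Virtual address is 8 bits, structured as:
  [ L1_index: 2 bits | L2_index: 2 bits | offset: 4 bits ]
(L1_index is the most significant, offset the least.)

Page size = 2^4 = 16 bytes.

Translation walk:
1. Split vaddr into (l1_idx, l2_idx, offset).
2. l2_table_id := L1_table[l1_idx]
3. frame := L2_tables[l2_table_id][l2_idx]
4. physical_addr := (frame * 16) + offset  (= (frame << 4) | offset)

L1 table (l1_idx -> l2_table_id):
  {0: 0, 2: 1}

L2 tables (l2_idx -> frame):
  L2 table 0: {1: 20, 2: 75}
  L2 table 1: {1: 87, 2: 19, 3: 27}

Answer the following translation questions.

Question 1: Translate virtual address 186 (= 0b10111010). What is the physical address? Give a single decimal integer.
vaddr = 186 = 0b10111010
Split: l1_idx=2, l2_idx=3, offset=10
L1[2] = 1
L2[1][3] = 27
paddr = 27 * 16 + 10 = 442

Answer: 442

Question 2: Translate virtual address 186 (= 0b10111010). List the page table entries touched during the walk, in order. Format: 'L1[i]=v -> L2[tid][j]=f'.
vaddr = 186 = 0b10111010
Split: l1_idx=2, l2_idx=3, offset=10

Answer: L1[2]=1 -> L2[1][3]=27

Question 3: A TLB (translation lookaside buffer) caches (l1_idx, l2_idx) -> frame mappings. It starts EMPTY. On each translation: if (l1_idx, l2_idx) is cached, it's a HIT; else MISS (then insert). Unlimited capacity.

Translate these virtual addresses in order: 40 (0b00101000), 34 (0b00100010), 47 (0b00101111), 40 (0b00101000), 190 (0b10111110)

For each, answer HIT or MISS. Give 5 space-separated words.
Answer: MISS HIT HIT HIT MISS

Derivation:
vaddr=40: (0,2) not in TLB -> MISS, insert
vaddr=34: (0,2) in TLB -> HIT
vaddr=47: (0,2) in TLB -> HIT
vaddr=40: (0,2) in TLB -> HIT
vaddr=190: (2,3) not in TLB -> MISS, insert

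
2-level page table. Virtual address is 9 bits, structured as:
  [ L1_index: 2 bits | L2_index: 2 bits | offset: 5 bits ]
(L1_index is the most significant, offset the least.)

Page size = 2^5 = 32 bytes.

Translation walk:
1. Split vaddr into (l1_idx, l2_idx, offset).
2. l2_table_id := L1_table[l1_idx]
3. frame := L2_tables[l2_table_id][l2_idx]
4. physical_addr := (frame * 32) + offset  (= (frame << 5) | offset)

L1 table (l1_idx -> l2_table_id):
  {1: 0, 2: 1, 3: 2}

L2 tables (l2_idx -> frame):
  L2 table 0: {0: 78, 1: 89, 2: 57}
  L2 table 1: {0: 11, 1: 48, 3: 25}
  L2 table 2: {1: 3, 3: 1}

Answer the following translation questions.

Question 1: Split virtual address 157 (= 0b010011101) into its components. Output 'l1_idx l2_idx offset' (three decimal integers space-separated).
vaddr = 157 = 0b010011101
  top 2 bits -> l1_idx = 1
  next 2 bits -> l2_idx = 0
  bottom 5 bits -> offset = 29

Answer: 1 0 29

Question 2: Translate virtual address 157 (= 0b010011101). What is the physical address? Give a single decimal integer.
Answer: 2525

Derivation:
vaddr = 157 = 0b010011101
Split: l1_idx=1, l2_idx=0, offset=29
L1[1] = 0
L2[0][0] = 78
paddr = 78 * 32 + 29 = 2525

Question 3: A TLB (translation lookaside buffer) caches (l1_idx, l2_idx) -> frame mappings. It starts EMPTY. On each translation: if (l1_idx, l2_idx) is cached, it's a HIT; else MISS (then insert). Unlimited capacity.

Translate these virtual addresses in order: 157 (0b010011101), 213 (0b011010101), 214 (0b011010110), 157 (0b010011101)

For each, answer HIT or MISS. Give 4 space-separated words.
Answer: MISS MISS HIT HIT

Derivation:
vaddr=157: (1,0) not in TLB -> MISS, insert
vaddr=213: (1,2) not in TLB -> MISS, insert
vaddr=214: (1,2) in TLB -> HIT
vaddr=157: (1,0) in TLB -> HIT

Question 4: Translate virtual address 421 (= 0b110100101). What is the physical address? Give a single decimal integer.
Answer: 101

Derivation:
vaddr = 421 = 0b110100101
Split: l1_idx=3, l2_idx=1, offset=5
L1[3] = 2
L2[2][1] = 3
paddr = 3 * 32 + 5 = 101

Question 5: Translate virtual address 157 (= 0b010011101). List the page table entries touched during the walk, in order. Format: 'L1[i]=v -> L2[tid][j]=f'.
vaddr = 157 = 0b010011101
Split: l1_idx=1, l2_idx=0, offset=29

Answer: L1[1]=0 -> L2[0][0]=78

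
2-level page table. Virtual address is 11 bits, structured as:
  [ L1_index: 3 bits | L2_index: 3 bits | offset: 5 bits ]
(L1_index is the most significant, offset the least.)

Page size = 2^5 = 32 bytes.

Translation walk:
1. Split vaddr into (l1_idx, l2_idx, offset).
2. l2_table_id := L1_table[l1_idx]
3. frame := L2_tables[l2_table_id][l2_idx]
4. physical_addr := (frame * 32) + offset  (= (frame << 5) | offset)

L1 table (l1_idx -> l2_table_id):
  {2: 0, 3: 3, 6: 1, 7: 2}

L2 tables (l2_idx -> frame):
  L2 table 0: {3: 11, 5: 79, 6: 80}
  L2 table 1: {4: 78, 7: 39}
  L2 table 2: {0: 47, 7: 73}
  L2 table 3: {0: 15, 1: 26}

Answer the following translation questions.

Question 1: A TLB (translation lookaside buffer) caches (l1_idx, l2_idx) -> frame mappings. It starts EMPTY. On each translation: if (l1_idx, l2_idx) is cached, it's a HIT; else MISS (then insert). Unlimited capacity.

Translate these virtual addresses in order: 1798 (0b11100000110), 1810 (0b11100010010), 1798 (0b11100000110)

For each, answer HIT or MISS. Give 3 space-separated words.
Answer: MISS HIT HIT

Derivation:
vaddr=1798: (7,0) not in TLB -> MISS, insert
vaddr=1810: (7,0) in TLB -> HIT
vaddr=1798: (7,0) in TLB -> HIT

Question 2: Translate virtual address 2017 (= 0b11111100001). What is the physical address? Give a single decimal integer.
vaddr = 2017 = 0b11111100001
Split: l1_idx=7, l2_idx=7, offset=1
L1[7] = 2
L2[2][7] = 73
paddr = 73 * 32 + 1 = 2337

Answer: 2337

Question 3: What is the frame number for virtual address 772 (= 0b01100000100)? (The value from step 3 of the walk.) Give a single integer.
Answer: 15

Derivation:
vaddr = 772: l1_idx=3, l2_idx=0
L1[3] = 3; L2[3][0] = 15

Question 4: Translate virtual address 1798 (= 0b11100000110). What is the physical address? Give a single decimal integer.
Answer: 1510

Derivation:
vaddr = 1798 = 0b11100000110
Split: l1_idx=7, l2_idx=0, offset=6
L1[7] = 2
L2[2][0] = 47
paddr = 47 * 32 + 6 = 1510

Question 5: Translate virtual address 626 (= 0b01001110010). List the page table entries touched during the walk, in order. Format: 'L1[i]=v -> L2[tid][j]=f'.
vaddr = 626 = 0b01001110010
Split: l1_idx=2, l2_idx=3, offset=18

Answer: L1[2]=0 -> L2[0][3]=11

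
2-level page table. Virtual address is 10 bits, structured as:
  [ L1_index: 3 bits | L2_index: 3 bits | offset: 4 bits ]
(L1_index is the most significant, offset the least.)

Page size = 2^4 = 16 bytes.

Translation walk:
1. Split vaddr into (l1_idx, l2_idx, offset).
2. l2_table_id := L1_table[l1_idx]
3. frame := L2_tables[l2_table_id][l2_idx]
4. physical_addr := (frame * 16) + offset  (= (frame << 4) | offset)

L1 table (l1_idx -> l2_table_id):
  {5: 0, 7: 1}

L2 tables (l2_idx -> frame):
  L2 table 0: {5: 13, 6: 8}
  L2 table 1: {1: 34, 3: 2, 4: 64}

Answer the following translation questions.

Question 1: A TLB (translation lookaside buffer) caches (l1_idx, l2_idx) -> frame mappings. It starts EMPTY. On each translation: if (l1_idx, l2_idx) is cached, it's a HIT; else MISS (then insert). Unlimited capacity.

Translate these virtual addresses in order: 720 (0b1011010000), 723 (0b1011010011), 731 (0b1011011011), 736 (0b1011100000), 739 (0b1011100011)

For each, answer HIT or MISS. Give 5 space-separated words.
vaddr=720: (5,5) not in TLB -> MISS, insert
vaddr=723: (5,5) in TLB -> HIT
vaddr=731: (5,5) in TLB -> HIT
vaddr=736: (5,6) not in TLB -> MISS, insert
vaddr=739: (5,6) in TLB -> HIT

Answer: MISS HIT HIT MISS HIT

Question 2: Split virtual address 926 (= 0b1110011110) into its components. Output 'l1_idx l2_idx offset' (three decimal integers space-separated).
Answer: 7 1 14

Derivation:
vaddr = 926 = 0b1110011110
  top 3 bits -> l1_idx = 7
  next 3 bits -> l2_idx = 1
  bottom 4 bits -> offset = 14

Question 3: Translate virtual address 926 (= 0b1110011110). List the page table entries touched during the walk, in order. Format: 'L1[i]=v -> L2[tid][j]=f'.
Answer: L1[7]=1 -> L2[1][1]=34

Derivation:
vaddr = 926 = 0b1110011110
Split: l1_idx=7, l2_idx=1, offset=14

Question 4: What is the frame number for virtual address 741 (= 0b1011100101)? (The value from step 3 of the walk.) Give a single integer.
Answer: 8

Derivation:
vaddr = 741: l1_idx=5, l2_idx=6
L1[5] = 0; L2[0][6] = 8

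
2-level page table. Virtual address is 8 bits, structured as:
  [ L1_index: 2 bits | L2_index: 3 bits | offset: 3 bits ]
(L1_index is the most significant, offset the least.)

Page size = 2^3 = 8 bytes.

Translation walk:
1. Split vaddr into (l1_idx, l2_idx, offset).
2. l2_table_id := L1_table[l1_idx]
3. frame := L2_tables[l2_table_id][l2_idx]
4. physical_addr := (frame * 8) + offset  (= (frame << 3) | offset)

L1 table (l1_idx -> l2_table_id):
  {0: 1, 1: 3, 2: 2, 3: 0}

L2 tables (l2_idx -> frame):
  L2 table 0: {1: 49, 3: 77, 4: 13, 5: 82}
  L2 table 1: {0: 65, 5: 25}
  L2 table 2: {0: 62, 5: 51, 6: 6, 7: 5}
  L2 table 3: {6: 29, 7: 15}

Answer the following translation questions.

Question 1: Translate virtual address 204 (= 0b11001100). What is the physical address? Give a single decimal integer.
vaddr = 204 = 0b11001100
Split: l1_idx=3, l2_idx=1, offset=4
L1[3] = 0
L2[0][1] = 49
paddr = 49 * 8 + 4 = 396

Answer: 396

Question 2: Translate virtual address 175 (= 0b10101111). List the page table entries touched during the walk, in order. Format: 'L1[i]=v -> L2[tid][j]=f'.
Answer: L1[2]=2 -> L2[2][5]=51

Derivation:
vaddr = 175 = 0b10101111
Split: l1_idx=2, l2_idx=5, offset=7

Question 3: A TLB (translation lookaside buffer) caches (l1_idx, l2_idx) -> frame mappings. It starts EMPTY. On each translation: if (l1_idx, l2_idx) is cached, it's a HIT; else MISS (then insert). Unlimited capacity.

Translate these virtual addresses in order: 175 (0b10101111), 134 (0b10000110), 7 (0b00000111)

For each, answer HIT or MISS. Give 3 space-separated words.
vaddr=175: (2,5) not in TLB -> MISS, insert
vaddr=134: (2,0) not in TLB -> MISS, insert
vaddr=7: (0,0) not in TLB -> MISS, insert

Answer: MISS MISS MISS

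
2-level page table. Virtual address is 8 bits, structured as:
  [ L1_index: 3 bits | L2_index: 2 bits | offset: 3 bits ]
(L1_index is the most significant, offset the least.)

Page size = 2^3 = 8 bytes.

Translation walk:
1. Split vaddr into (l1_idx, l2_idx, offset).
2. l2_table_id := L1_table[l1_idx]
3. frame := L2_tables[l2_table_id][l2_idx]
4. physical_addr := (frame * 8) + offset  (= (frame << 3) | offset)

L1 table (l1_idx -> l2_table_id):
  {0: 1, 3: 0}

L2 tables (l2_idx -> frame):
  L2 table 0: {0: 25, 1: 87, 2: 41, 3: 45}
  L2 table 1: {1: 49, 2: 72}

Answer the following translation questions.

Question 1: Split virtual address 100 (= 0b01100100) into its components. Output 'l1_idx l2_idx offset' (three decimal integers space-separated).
vaddr = 100 = 0b01100100
  top 3 bits -> l1_idx = 3
  next 2 bits -> l2_idx = 0
  bottom 3 bits -> offset = 4

Answer: 3 0 4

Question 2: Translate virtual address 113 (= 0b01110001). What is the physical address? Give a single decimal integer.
Answer: 329

Derivation:
vaddr = 113 = 0b01110001
Split: l1_idx=3, l2_idx=2, offset=1
L1[3] = 0
L2[0][2] = 41
paddr = 41 * 8 + 1 = 329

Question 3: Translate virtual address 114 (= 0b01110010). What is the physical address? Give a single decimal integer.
Answer: 330

Derivation:
vaddr = 114 = 0b01110010
Split: l1_idx=3, l2_idx=2, offset=2
L1[3] = 0
L2[0][2] = 41
paddr = 41 * 8 + 2 = 330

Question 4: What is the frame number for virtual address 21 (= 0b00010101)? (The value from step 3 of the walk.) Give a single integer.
Answer: 72

Derivation:
vaddr = 21: l1_idx=0, l2_idx=2
L1[0] = 1; L2[1][2] = 72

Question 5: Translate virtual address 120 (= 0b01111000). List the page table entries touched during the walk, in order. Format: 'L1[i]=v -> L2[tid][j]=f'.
vaddr = 120 = 0b01111000
Split: l1_idx=3, l2_idx=3, offset=0

Answer: L1[3]=0 -> L2[0][3]=45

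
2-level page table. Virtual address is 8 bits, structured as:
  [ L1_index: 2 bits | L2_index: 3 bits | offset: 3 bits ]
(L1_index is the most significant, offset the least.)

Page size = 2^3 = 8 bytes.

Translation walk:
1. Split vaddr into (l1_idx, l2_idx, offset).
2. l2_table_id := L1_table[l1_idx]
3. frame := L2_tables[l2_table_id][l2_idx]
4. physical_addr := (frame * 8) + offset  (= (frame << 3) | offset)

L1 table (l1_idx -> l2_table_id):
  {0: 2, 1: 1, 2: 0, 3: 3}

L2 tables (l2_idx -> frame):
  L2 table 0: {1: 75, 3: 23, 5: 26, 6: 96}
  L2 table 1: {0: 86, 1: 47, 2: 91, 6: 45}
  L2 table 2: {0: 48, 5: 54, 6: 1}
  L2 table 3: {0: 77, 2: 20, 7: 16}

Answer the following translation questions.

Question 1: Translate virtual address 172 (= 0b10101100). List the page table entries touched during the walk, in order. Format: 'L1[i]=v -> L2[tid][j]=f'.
Answer: L1[2]=0 -> L2[0][5]=26

Derivation:
vaddr = 172 = 0b10101100
Split: l1_idx=2, l2_idx=5, offset=4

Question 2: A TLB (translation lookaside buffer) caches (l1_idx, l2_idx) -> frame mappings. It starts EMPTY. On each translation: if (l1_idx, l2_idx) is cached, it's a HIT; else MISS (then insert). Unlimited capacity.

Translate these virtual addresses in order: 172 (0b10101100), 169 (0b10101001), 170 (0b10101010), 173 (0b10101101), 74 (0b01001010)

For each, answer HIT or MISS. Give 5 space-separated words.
Answer: MISS HIT HIT HIT MISS

Derivation:
vaddr=172: (2,5) not in TLB -> MISS, insert
vaddr=169: (2,5) in TLB -> HIT
vaddr=170: (2,5) in TLB -> HIT
vaddr=173: (2,5) in TLB -> HIT
vaddr=74: (1,1) not in TLB -> MISS, insert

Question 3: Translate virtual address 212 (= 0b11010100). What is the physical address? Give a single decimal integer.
Answer: 164

Derivation:
vaddr = 212 = 0b11010100
Split: l1_idx=3, l2_idx=2, offset=4
L1[3] = 3
L2[3][2] = 20
paddr = 20 * 8 + 4 = 164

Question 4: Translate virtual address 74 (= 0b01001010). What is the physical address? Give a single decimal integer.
Answer: 378

Derivation:
vaddr = 74 = 0b01001010
Split: l1_idx=1, l2_idx=1, offset=2
L1[1] = 1
L2[1][1] = 47
paddr = 47 * 8 + 2 = 378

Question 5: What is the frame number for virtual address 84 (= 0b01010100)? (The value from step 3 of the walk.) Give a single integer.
vaddr = 84: l1_idx=1, l2_idx=2
L1[1] = 1; L2[1][2] = 91

Answer: 91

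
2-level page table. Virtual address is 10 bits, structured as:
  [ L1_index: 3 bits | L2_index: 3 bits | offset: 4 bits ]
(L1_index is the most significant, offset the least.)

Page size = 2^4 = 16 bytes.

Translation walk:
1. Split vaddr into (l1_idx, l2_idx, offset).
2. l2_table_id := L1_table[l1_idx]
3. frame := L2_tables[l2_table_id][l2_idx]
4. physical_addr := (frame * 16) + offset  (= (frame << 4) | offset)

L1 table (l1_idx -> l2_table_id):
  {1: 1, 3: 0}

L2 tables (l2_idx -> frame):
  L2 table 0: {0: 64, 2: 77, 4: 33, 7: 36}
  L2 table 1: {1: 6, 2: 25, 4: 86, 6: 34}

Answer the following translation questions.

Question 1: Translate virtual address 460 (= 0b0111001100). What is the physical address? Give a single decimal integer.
Answer: 540

Derivation:
vaddr = 460 = 0b0111001100
Split: l1_idx=3, l2_idx=4, offset=12
L1[3] = 0
L2[0][4] = 33
paddr = 33 * 16 + 12 = 540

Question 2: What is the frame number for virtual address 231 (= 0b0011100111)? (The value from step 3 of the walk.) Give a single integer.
Answer: 34

Derivation:
vaddr = 231: l1_idx=1, l2_idx=6
L1[1] = 1; L2[1][6] = 34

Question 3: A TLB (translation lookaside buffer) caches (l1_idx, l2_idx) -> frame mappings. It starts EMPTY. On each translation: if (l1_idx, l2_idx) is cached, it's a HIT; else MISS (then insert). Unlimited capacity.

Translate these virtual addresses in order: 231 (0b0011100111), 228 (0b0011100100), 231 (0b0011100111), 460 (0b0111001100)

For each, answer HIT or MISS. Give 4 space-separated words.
Answer: MISS HIT HIT MISS

Derivation:
vaddr=231: (1,6) not in TLB -> MISS, insert
vaddr=228: (1,6) in TLB -> HIT
vaddr=231: (1,6) in TLB -> HIT
vaddr=460: (3,4) not in TLB -> MISS, insert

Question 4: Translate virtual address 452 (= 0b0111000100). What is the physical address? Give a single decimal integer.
vaddr = 452 = 0b0111000100
Split: l1_idx=3, l2_idx=4, offset=4
L1[3] = 0
L2[0][4] = 33
paddr = 33 * 16 + 4 = 532

Answer: 532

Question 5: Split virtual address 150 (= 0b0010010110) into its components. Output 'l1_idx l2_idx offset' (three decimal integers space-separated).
vaddr = 150 = 0b0010010110
  top 3 bits -> l1_idx = 1
  next 3 bits -> l2_idx = 1
  bottom 4 bits -> offset = 6

Answer: 1 1 6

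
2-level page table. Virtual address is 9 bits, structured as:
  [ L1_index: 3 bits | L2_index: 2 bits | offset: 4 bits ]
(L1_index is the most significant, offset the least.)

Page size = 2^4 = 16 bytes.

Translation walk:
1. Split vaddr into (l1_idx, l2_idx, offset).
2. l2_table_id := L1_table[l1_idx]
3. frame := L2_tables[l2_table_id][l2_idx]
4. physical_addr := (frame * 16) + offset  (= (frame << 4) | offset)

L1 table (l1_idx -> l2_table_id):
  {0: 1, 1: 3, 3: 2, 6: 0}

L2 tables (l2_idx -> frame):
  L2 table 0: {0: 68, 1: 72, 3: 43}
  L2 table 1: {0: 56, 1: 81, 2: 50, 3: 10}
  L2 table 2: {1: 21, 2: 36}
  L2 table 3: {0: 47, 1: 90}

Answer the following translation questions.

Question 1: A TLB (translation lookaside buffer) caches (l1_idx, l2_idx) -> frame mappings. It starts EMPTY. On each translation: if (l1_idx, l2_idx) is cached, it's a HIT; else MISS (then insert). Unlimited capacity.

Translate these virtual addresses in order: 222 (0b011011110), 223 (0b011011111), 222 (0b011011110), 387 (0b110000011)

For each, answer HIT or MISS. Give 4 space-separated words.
Answer: MISS HIT HIT MISS

Derivation:
vaddr=222: (3,1) not in TLB -> MISS, insert
vaddr=223: (3,1) in TLB -> HIT
vaddr=222: (3,1) in TLB -> HIT
vaddr=387: (6,0) not in TLB -> MISS, insert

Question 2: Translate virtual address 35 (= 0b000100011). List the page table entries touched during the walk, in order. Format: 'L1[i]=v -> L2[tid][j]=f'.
Answer: L1[0]=1 -> L2[1][2]=50

Derivation:
vaddr = 35 = 0b000100011
Split: l1_idx=0, l2_idx=2, offset=3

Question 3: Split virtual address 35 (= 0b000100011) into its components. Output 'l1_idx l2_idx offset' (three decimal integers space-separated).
Answer: 0 2 3

Derivation:
vaddr = 35 = 0b000100011
  top 3 bits -> l1_idx = 0
  next 2 bits -> l2_idx = 2
  bottom 4 bits -> offset = 3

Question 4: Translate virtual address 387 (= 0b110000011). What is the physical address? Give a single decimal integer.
Answer: 1091

Derivation:
vaddr = 387 = 0b110000011
Split: l1_idx=6, l2_idx=0, offset=3
L1[6] = 0
L2[0][0] = 68
paddr = 68 * 16 + 3 = 1091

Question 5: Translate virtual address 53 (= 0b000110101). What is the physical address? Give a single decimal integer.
Answer: 165

Derivation:
vaddr = 53 = 0b000110101
Split: l1_idx=0, l2_idx=3, offset=5
L1[0] = 1
L2[1][3] = 10
paddr = 10 * 16 + 5 = 165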